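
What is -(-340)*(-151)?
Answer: -51340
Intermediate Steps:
-(-340)*(-151) = -340*151 = -51340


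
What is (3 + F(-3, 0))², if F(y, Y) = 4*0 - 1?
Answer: 4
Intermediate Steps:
F(y, Y) = -1 (F(y, Y) = 0 - 1 = -1)
(3 + F(-3, 0))² = (3 - 1)² = 2² = 4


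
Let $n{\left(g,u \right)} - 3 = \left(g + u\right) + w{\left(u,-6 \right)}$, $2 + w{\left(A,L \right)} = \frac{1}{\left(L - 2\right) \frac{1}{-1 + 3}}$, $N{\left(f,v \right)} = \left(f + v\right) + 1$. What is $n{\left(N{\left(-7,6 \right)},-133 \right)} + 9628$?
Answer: $\frac{37983}{4} \approx 9495.8$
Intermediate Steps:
$N{\left(f,v \right)} = 1 + f + v$
$w{\left(A,L \right)} = -2 + \frac{1}{-1 + \frac{L}{2}}$ ($w{\left(A,L \right)} = -2 + \frac{1}{\left(L - 2\right) \frac{1}{-1 + 3}} = -2 + \frac{1}{\left(-2 + L\right) \frac{1}{2}} = -2 + \frac{1}{-1 + \frac{L}{2}}$)
$n{\left(g,u \right)} = \frac{3}{4} + g + u$ ($n{\left(g,u \right)} = 3 + \left(\left(g + u\right) + \frac{2 \left(3 - -6\right)}{-2 - 6}\right) = 3 + \left(\left(g + u\right) + \frac{2 \left(3 + 6\right)}{-8}\right) = 3 + \left(\left(g + u\right) + 2 \left(- \frac{1}{8}\right) 9\right) = 3 - \left(\frac{9}{4} - g - u\right) = 3 + \left(- \frac{9}{4} + g + u\right) = \frac{3}{4} + g + u$)
$n{\left(N{\left(-7,6 \right)},-133 \right)} + 9628 = \left(\frac{3}{4} + \left(1 - 7 + 6\right) - 133\right) + 9628 = \left(\frac{3}{4} + 0 - 133\right) + 9628 = - \frac{529}{4} + 9628 = \frac{37983}{4}$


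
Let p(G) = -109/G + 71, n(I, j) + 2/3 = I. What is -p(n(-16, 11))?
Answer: -3877/50 ≈ -77.540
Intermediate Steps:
n(I, j) = -⅔ + I
p(G) = 71 - 109/G
-p(n(-16, 11)) = -(71 - 109/(-⅔ - 16)) = -(71 - 109/(-50/3)) = -(71 - 109*(-3/50)) = -(71 + 327/50) = -1*3877/50 = -3877/50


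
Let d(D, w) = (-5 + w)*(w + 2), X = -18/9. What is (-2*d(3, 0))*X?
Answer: -40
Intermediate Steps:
X = -2 (X = -18*1/9 = -2)
d(D, w) = (-5 + w)*(2 + w)
(-2*d(3, 0))*X = -2*(-10 + 0**2 - 3*0)*(-2) = -2*(-10 + 0 + 0)*(-2) = -2*(-10)*(-2) = 20*(-2) = -40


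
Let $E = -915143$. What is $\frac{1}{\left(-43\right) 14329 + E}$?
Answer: $- \frac{1}{1531290} \approx -6.5304 \cdot 10^{-7}$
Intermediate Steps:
$\frac{1}{\left(-43\right) 14329 + E} = \frac{1}{\left(-43\right) 14329 - 915143} = \frac{1}{-616147 - 915143} = \frac{1}{-1531290} = - \frac{1}{1531290}$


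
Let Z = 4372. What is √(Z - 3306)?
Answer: √1066 ≈ 32.650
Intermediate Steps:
√(Z - 3306) = √(4372 - 3306) = √1066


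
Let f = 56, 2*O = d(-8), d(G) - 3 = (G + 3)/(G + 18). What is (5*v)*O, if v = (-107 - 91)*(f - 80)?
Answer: 29700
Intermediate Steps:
d(G) = 3 + (3 + G)/(18 + G) (d(G) = 3 + (G + 3)/(G + 18) = 3 + (3 + G)/(18 + G))
O = 5/4 (O = ((57 + 4*(-8))/(18 - 8))/2 = ((57 - 32)/10)/2 = ((⅒)*25)/2 = (½)*(5/2) = 5/4 ≈ 1.2500)
v = 4752 (v = (-107 - 91)*(56 - 80) = -198*(-24) = 4752)
(5*v)*O = (5*4752)*(5/4) = 23760*(5/4) = 29700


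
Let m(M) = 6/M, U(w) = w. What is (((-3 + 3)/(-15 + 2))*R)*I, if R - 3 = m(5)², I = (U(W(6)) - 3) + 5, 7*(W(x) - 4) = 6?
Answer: 0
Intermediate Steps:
W(x) = 34/7 (W(x) = 4 + (⅐)*6 = 4 + 6/7 = 34/7)
I = 48/7 (I = (34/7 - 3) + 5 = 13/7 + 5 = 48/7 ≈ 6.8571)
R = 111/25 (R = 3 + (6/5)² = 3 + 36/25 = 111/25 ≈ 4.4400)
(((-3 + 3)/(-15 + 2))*R)*I = (((-3 + 3)/(-15 + 2))*(111/25))*(48/7) = ((0/(-13))*(111/25))*(48/7) = ((0*(-1/13))*(111/25))*(48/7) = (0*(111/25))*(48/7) = 0*(48/7) = 0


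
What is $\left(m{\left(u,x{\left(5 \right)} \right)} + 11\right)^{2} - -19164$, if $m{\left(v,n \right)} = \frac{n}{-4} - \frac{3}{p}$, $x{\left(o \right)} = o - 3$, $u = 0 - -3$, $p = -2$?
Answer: $19308$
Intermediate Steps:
$u = 3$ ($u = 0 + 3 = 3$)
$x{\left(o \right)} = -3 + o$
$m{\left(v,n \right)} = \frac{3}{2} - \frac{n}{4}$ ($m{\left(v,n \right)} = \frac{n}{-4} - \frac{3}{-2} = n \left(- \frac{1}{4}\right) - - \frac{3}{2} = - \frac{n}{4} + \frac{3}{2} = \frac{3}{2} - \frac{n}{4}$)
$\left(m{\left(u,x{\left(5 \right)} \right)} + 11\right)^{2} - -19164 = \left(\left(\frac{3}{2} - \frac{-3 + 5}{4}\right) + 11\right)^{2} - -19164 = \left(\left(\frac{3}{2} - \frac{1}{2}\right) + 11\right)^{2} + 19164 = \left(1 + 11\right)^{2} + 19164 = 12^{2} + 19164 = 144 + 19164 = 19308$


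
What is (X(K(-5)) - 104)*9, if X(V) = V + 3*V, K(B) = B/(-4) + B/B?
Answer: -855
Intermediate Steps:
K(B) = 1 - B/4 (K(B) = B*(-¼) + 1 = -B/4 + 1 = 1 - B/4)
X(V) = 4*V
(X(K(-5)) - 104)*9 = (4*(1 - ¼*(-5)) - 104)*9 = (4*(1 + 5/4) - 104)*9 = (4*(9/4) - 104)*9 = (9 - 104)*9 = -95*9 = -855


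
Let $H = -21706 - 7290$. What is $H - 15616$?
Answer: $-44612$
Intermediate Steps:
$H = -28996$ ($H = -21706 - 7290 = -28996$)
$H - 15616 = -28996 - 15616 = -44612$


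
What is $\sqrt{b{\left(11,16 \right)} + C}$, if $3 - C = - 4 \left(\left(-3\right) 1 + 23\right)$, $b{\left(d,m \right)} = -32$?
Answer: $\sqrt{51} \approx 7.1414$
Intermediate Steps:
$C = 83$ ($C = 3 - - 4 \left(\left(-3\right) 1 + 23\right) = 3 - - 4 \left(-3 + 23\right) = 3 - \left(-4\right) 20 = 3 - -80 = 3 + 80 = 83$)
$\sqrt{b{\left(11,16 \right)} + C} = \sqrt{-32 + 83} = \sqrt{51}$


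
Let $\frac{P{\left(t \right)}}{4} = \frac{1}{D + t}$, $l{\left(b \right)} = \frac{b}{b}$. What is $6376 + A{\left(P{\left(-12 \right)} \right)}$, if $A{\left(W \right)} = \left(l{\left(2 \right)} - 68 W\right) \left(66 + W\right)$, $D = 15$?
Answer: $\frac{3046}{9} \approx 338.44$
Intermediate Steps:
$l{\left(b \right)} = 1$
$P{\left(t \right)} = \frac{4}{15 + t}$
$A{\left(W \right)} = \left(1 - 68 W\right) \left(66 + W\right)$
$6376 + A{\left(P{\left(-12 \right)} \right)} = 6376 - \left(-66 + 68 \frac{16}{\left(15 - 12\right)^{2}} + 4487 \cdot 4 \frac{1}{15 - 12}\right) = 6376 - \left(-66 + \frac{1088}{9} + 4487 \cdot 4 \cdot \frac{1}{3}\right) = 6376 - \left(\frac{17750}{3} + \frac{1088}{9}\right) = 6376 - \frac{54338}{9} = \frac{3046}{9}$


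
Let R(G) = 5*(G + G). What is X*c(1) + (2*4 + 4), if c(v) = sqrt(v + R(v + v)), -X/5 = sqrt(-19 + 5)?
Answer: 12 - 35*I*sqrt(6) ≈ 12.0 - 85.732*I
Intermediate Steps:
R(G) = 10*G (R(G) = 5*(2*G) = 10*G)
X = -5*I*sqrt(14) (X = -5*sqrt(-19 + 5) = -5*I*sqrt(14) ≈ -18.708*I)
c(v) = sqrt(21)*sqrt(v) (c(v) = sqrt(v + 10*(v + v)) = sqrt(v + 10*(2*v)) = sqrt(v + 20*v) = sqrt(21*v) = sqrt(21)*sqrt(v))
X*c(1) + (2*4 + 4) = (-5*I*sqrt(14))*(sqrt(21)*sqrt(1)) + (2*4 + 4) = (-5*I*sqrt(14))*(sqrt(21)*1) + (8 + 4) = (-5*I*sqrt(14))*sqrt(21) + 12 = -35*I*sqrt(6) + 12 = 12 - 35*I*sqrt(6)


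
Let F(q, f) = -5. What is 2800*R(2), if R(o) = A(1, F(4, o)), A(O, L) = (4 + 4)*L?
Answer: -112000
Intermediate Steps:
A(O, L) = 8*L
R(o) = -40 (R(o) = 8*(-5) = -40)
2800*R(2) = 2800*(-40) = -112000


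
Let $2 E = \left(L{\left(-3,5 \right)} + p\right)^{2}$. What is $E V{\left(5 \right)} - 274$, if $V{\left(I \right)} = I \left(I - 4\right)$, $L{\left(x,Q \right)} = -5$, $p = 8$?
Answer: $- \frac{503}{2} \approx -251.5$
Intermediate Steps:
$V{\left(I \right)} = I \left(-4 + I\right)$
$E = \frac{9}{2}$ ($E = \frac{\left(-5 + 8\right)^{2}}{2} = \frac{3^{2}}{2} = \frac{1}{2} \cdot 9 = \frac{9}{2} \approx 4.5$)
$E V{\left(5 \right)} - 274 = \frac{9 \cdot 5 \left(-4 + 5\right)}{2} - 274 = \frac{9 \cdot 5 \cdot 1}{2} - 274 = \frac{9}{2} \cdot 5 - 274 = \frac{45}{2} - 274 = - \frac{503}{2}$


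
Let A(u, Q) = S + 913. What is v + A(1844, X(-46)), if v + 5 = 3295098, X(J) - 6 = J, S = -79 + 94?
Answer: 3296021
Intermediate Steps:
S = 15
X(J) = 6 + J
A(u, Q) = 928 (A(u, Q) = 15 + 913 = 928)
v = 3295093 (v = -5 + 3295098 = 3295093)
v + A(1844, X(-46)) = 3295093 + 928 = 3296021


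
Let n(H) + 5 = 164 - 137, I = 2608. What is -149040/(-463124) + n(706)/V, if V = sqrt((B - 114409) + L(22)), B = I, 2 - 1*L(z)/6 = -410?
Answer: 37260/115781 - 2*I*sqrt(109329)/9939 ≈ 0.32181 - 0.066536*I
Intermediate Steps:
L(z) = 2472 (L(z) = 12 - 6*(-410) = 12 + 2460 = 2472)
n(H) = 22 (n(H) = -5 + (164 - 137) = -5 + 27 = 22)
B = 2608
V = I*sqrt(109329) (V = sqrt((2608 - 114409) + 2472) = sqrt(-111801 + 2472) = sqrt(-109329) = I*sqrt(109329) ≈ 330.65*I)
-149040/(-463124) + n(706)/V = -149040/(-463124) + 22/((I*sqrt(109329))) = -149040*(-1/463124) + 22*(-I*sqrt(109329)/109329) = 37260/115781 - 2*I*sqrt(109329)/9939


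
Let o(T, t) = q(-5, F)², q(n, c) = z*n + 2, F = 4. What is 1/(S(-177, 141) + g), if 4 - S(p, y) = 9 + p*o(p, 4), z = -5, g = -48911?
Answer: 1/80117 ≈ 1.2482e-5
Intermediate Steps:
q(n, c) = 2 - 5*n (q(n, c) = -5*n + 2 = 2 - 5*n)
o(T, t) = 729 (o(T, t) = (2 - 5*(-5))² = (2 + 25)² = 27² = 729)
S(p, y) = -5 - 729*p (S(p, y) = 4 - (9 + p*729) = 4 - (9 + 729*p) = 4 + (-9 - 729*p) = -5 - 729*p)
1/(S(-177, 141) + g) = 1/((-5 - 729*(-177)) - 48911) = 1/((-5 + 129033) - 48911) = 1/(129028 - 48911) = 1/80117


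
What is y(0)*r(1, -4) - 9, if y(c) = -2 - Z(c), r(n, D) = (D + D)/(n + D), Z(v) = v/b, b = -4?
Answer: -43/3 ≈ -14.333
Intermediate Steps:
Z(v) = -v/4 (Z(v) = v/(-4) = v*(-¼) = -v/4)
r(n, D) = 2*D/(D + n) (r(n, D) = (2*D)/(D + n) = 2*D/(D + n))
y(c) = -2 + c/4 (y(c) = -2 - (-1)*c/4 = -2 + c/4)
y(0)*r(1, -4) - 9 = (-2 + (¼)*0)*(2*(-4)/(-4 + 1)) - 9 = (-2 + 0)*(2*(-4)/(-3)) - 9 = -4*(-4)*(-1)/3 - 9 = -2*8/3 - 9 = -16/3 - 9 = -43/3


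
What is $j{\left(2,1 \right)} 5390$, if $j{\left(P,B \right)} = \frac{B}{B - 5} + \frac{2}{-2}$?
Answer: $- \frac{13475}{2} \approx -6737.5$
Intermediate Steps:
$j{\left(P,B \right)} = -1 + \frac{B}{-5 + B}$ ($j{\left(P,B \right)} = \frac{B}{B - 5} + 2 \left(- \frac{1}{2}\right) = \frac{B}{-5 + B} - 1 = -1 + \frac{B}{-5 + B}$)
$j{\left(2,1 \right)} 5390 = \frac{5}{-5 + 1} \cdot 5390 = \frac{5}{-4} \cdot 5390 = 5 \left(- \frac{1}{4}\right) 5390 = \left(- \frac{5}{4}\right) 5390 = - \frac{13475}{2}$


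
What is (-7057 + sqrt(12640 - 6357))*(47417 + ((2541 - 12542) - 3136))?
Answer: -241913960 + 34280*sqrt(6283) ≈ -2.3920e+8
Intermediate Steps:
(-7057 + sqrt(12640 - 6357))*(47417 + ((2541 - 12542) - 3136)) = (-7057 + sqrt(6283))*(47417 + (-10001 - 3136)) = (-7057 + sqrt(6283))*(47417 - 13137) = (-7057 + sqrt(6283))*34280 = -241913960 + 34280*sqrt(6283)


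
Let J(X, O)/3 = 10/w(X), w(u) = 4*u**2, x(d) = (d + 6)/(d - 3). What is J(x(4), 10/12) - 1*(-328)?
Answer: 13123/40 ≈ 328.08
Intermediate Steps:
x(d) = (6 + d)/(-3 + d)
J(X, O) = 15/(2*X**2) (J(X, O) = 3*(10/((4*X**2))) = 3*(10*(1/(4*X**2))) = 3*(5/(2*X**2)) = 15/(2*X**2))
J(x(4), 10/12) - 1*(-328) = 15/(2*((6 + 4)/(-3 + 4))**2) - 1*(-328) = 15/(2*(10/1)**2) + 328 = 15/(2*(1*10)**2) + 328 = (15/2)/10**2 + 328 = (15/2)*(1/100) + 328 = 3/40 + 328 = 13123/40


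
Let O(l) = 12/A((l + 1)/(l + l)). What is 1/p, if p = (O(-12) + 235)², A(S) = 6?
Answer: 1/56169 ≈ 1.7803e-5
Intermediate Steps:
O(l) = 2 (O(l) = 12/6 = 12*(⅙) = 2)
p = 56169 (p = (2 + 235)² = 237² = 56169)
1/p = 1/56169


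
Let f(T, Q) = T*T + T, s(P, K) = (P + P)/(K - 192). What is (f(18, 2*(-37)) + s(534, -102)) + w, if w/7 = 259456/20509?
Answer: 429032628/1004941 ≈ 426.92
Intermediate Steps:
s(P, K) = 2*P/(-192 + K) (s(P, K) = (2*P)/(-192 + K) = 2*P/(-192 + K))
f(T, Q) = T + T**2 (f(T, Q) = T**2 + T = T + T**2)
w = 1816192/20509 (w = 7*(259456/20509) = 1816192/20509 ≈ 88.556)
(f(18, 2*(-37)) + s(534, -102)) + w = (18*(1 + 18) + 2*534/(-192 - 102)) + 1816192/20509 = (18*19 + 2*534/(-294)) + 1816192/20509 = (342 + 2*534*(-1/294)) + 1816192/20509 = (342 - 178/49) + 1816192/20509 = 16580/49 + 1816192/20509 = 429032628/1004941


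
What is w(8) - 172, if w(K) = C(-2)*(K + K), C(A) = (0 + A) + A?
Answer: -236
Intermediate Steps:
C(A) = 2*A (C(A) = A + A = 2*A)
w(K) = -8*K (w(K) = (2*(-2))*(K + K) = -8*K)
w(8) - 172 = -8*8 - 172 = -64 - 172 = -236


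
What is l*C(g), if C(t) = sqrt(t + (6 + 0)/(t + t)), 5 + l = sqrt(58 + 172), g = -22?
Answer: I*sqrt(10714)*(-5 + sqrt(230))/22 ≈ 47.829*I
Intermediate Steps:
l = -5 + sqrt(230) (l = -5 + sqrt(58 + 172) = -5 + sqrt(230) ≈ 10.166)
C(t) = sqrt(t + 3/t) (C(t) = sqrt(t + 6/((2*t))) = sqrt(t + 6*(1/(2*t))) = sqrt(t + 3/t))
l*C(g) = (-5 + sqrt(230))*sqrt(-22 + 3/(-22)) = (-5 + sqrt(230))*sqrt(-22 + 3*(-1/22)) = (-5 + sqrt(230))*sqrt(-22 - 3/22) = (-5 + sqrt(230))*sqrt(-487/22) = (-5 + sqrt(230))*(I*sqrt(10714)/22) = I*sqrt(10714)*(-5 + sqrt(230))/22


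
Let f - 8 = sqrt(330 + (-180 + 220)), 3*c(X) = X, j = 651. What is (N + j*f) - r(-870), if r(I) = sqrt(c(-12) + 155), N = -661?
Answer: 4547 - sqrt(151) + 651*sqrt(370) ≈ 17057.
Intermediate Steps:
c(X) = X/3
f = 8 + sqrt(370) (f = 8 + sqrt(330 + (-180 + 220)) = 8 + sqrt(330 + 40) = 8 + sqrt(370) ≈ 27.235)
r(I) = sqrt(151) (r(I) = sqrt((1/3)*(-12) + 155) = sqrt(-4 + 155) = sqrt(151))
(N + j*f) - r(-870) = (-661 + 651*(8 + sqrt(370))) - sqrt(151) = (-661 + (5208 + 651*sqrt(370))) - sqrt(151) = (4547 + 651*sqrt(370)) - sqrt(151) = 4547 - sqrt(151) + 651*sqrt(370)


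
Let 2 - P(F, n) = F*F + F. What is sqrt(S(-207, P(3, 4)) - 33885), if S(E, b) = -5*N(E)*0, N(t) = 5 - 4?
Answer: 3*I*sqrt(3765) ≈ 184.08*I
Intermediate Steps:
N(t) = 1
P(F, n) = 2 - F - F**2 (P(F, n) = 2 - (F*F + F) = 2 - (F**2 + F) = 2 - (F + F**2) = 2 + (-F - F**2) = 2 - F - F**2)
S(E, b) = 0 (S(E, b) = -5*1*0 = -5*0 = 0)
sqrt(S(-207, P(3, 4)) - 33885) = sqrt(0 - 33885) = sqrt(-33885) = 3*I*sqrt(3765)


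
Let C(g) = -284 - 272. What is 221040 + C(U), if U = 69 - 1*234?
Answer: 220484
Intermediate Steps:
U = -165 (U = 69 - 234 = -165)
C(g) = -556
221040 + C(U) = 221040 - 556 = 220484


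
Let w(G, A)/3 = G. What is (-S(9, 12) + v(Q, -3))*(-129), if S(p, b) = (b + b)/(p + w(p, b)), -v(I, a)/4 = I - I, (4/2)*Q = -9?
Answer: 86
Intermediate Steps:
Q = -9/2 (Q = (½)*(-9) = -9/2 ≈ -4.5000)
w(G, A) = 3*G
v(I, a) = 0 (v(I, a) = -4*(I - I) = -4*0 = 0)
S(p, b) = b/(2*p) (S(p, b) = (b + b)/(p + 3*p) = (2*b)/((4*p)) = (2*b)*(1/(4*p)) = b/(2*p))
(-S(9, 12) + v(Q, -3))*(-129) = (-12/(2*9) + 0)*(-129) = (-1*⅔ + 0)*(-129) = (-⅔ + 0)*(-129) = -⅔*(-129) = 86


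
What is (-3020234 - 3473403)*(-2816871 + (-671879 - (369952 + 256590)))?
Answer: 26723212397004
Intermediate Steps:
(-3020234 - 3473403)*(-2816871 + (-671879 - (369952 + 256590))) = -6493637*(-2816871 + (-671879 - 1*626542)) = -6493637*(-2816871 + (-671879 - 626542)) = -6493637*(-2816871 - 1298421) = -6493637*(-4115292) = 26723212397004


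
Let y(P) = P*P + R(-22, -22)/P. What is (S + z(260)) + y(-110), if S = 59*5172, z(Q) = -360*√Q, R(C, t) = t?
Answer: 1586241/5 - 720*√65 ≈ 3.1144e+5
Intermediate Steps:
S = 305148
y(P) = P² - 22/P (y(P) = P*P - 22/P = P² - 22/P)
(S + z(260)) + y(-110) = (305148 - 720*√65) + (-22 + (-110)³)/(-110) = (305148 - 720*√65) - (-22 - 1331000)/110 = (305148 - 720*√65) - 1/110*(-1331022) = (305148 - 720*√65) + 60501/5 = 1586241/5 - 720*√65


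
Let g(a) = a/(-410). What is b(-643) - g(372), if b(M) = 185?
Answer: 38111/205 ≈ 185.91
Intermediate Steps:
g(a) = -a/410 (g(a) = a*(-1/410) = -a/410)
b(-643) - g(372) = 185 - (-1)*372/410 = 185 - 1*(-186/205) = 185 + 186/205 = 38111/205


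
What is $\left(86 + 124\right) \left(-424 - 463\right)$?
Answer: $-186270$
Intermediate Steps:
$\left(86 + 124\right) \left(-424 - 463\right) = 210 \left(-887\right) = -186270$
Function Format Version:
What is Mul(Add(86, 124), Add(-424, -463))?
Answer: -186270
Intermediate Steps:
Mul(Add(86, 124), Add(-424, -463)) = Mul(210, -887) = -186270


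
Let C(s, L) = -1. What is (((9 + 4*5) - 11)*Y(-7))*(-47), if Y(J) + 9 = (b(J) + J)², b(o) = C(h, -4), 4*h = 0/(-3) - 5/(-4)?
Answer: -46530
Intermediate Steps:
h = 5/16 (h = (0/(-3) - 5/(-4))/4 = (0*(-⅓) - 5*(-¼))/4 = (0 + 5/4)/4 = (¼)*(5/4) = 5/16 ≈ 0.31250)
b(o) = -1
Y(J) = -9 + (-1 + J)²
(((9 + 4*5) - 11)*Y(-7))*(-47) = (((9 + 4*5) - 11)*(-9 + (-1 - 7)²))*(-47) = (((9 + 20) - 11)*(-9 + (-8)²))*(-47) = ((29 - 11)*(-9 + 64))*(-47) = (18*55)*(-47) = 990*(-47) = -46530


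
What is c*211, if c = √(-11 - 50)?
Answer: 211*I*√61 ≈ 1648.0*I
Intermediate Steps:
c = I*√61 (c = √(-61) = I*√61 ≈ 7.8102*I)
c*211 = (I*√61)*211 = 211*I*√61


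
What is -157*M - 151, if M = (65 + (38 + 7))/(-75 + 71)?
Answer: 8333/2 ≈ 4166.5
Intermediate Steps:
M = -55/2 (M = (65 + 45)/(-4) = 110*(-1/4) = -55/2 ≈ -27.500)
-157*M - 151 = -157*(-55/2) - 151 = 8635/2 - 151 = 8333/2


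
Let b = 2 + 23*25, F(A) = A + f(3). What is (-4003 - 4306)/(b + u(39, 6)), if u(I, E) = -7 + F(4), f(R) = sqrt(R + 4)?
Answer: -681338/47067 + 1187*sqrt(7)/47067 ≈ -14.409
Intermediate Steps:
f(R) = sqrt(4 + R)
F(A) = A + sqrt(7) (F(A) = A + sqrt(4 + 3) = A + sqrt(7))
u(I, E) = -3 + sqrt(7) (u(I, E) = -7 + (4 + sqrt(7)) = -3 + sqrt(7))
b = 577 (b = 2 + 575 = 577)
(-4003 - 4306)/(b + u(39, 6)) = (-4003 - 4306)/(577 + (-3 + sqrt(7))) = -8309/(574 + sqrt(7))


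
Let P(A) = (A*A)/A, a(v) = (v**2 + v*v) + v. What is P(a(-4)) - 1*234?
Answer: -206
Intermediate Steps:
a(v) = v + 2*v**2 (a(v) = (v**2 + v**2) + v = 2*v**2 + v = v + 2*v**2)
P(A) = A (P(A) = A**2/A = A)
P(a(-4)) - 1*234 = -4*(1 + 2*(-4)) - 1*234 = -4*(1 - 8) - 234 = -4*(-7) - 234 = 28 - 234 = -206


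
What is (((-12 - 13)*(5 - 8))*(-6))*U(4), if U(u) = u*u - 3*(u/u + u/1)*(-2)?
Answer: -20700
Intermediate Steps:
U(u) = 6 + u² + 6*u (U(u) = u² - 3*(1 + u*1)*(-2) = u² - 3*(1 + u)*(-2) = u² + (-3 - 3*u)*(-2) = u² + (6 + 6*u) = 6 + u² + 6*u)
(((-12 - 13)*(5 - 8))*(-6))*U(4) = (((-12 - 13)*(5 - 8))*(-6))*(6 + 4² + 6*4) = (-25*(-3)*(-6))*(6 + 16 + 24) = (75*(-6))*46 = -450*46 = -20700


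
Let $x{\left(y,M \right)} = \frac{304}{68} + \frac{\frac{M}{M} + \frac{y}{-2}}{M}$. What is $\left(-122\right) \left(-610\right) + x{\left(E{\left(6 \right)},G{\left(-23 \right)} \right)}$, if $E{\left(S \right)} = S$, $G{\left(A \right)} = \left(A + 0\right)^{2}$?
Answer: $\frac{669299230}{8993} \approx 74425.0$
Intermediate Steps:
$G{\left(A \right)} = A^{2}$
$x{\left(y,M \right)} = \frac{76}{17} + \frac{1 - \frac{y}{2}}{M}$ ($x{\left(y,M \right)} = 304 \cdot \frac{1}{68} + \frac{1 + y \left(- \frac{1}{2}\right)}{M} = \frac{76}{17} + \frac{1 - \frac{y}{2}}{M}$)
$\left(-122\right) \left(-610\right) + x{\left(E{\left(6 \right)},G{\left(-23 \right)} \right)} = \left(-122\right) \left(-610\right) + \frac{34 - 102 + 152 \left(-23\right)^{2}}{34 \left(-23\right)^{2}} = 74420 + \frac{34 - 102 + 152 \cdot 529}{34 \cdot 529} = 74420 + \frac{1}{34} \cdot \frac{1}{529} \left(34 - 102 + 80408\right) = 74420 + \frac{1}{34} \cdot \frac{1}{529} \cdot 80340 = 74420 + \frac{40170}{8993} = \frac{669299230}{8993}$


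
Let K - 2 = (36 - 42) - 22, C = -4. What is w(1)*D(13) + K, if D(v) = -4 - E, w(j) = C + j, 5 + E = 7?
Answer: -8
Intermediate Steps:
E = 2 (E = -5 + 7 = 2)
w(j) = -4 + j
D(v) = -6 (D(v) = -4 - 1*2 = -4 - 2 = -6)
K = -26 (K = 2 + ((36 - 42) - 22) = 2 + (-6 - 22) = 2 - 28 = -26)
w(1)*D(13) + K = (-4 + 1)*(-6) - 26 = -3*(-6) - 26 = 18 - 26 = -8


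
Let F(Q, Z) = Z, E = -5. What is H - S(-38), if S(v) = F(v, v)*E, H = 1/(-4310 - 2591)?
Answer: -1311191/6901 ≈ -190.00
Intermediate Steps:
H = -1/6901 (H = 1/(-6901) = -1/6901 ≈ -0.00014491)
S(v) = -5*v (S(v) = v*(-5) = -5*v)
H - S(-38) = -1/6901 - (-5)*(-38) = -1/6901 - 1*190 = -1/6901 - 190 = -1311191/6901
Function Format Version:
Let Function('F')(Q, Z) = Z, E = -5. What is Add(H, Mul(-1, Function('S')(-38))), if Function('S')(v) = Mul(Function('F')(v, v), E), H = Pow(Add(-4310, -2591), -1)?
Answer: Rational(-1311191, 6901) ≈ -190.00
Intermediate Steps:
H = Rational(-1, 6901) (H = Pow(-6901, -1) = Rational(-1, 6901) ≈ -0.00014491)
Function('S')(v) = Mul(-5, v) (Function('S')(v) = Mul(v, -5) = Mul(-5, v))
Add(H, Mul(-1, Function('S')(-38))) = Add(Rational(-1, 6901), Mul(-1, Mul(-5, -38))) = Add(Rational(-1, 6901), Mul(-1, 190)) = Add(Rational(-1, 6901), -190) = Rational(-1311191, 6901)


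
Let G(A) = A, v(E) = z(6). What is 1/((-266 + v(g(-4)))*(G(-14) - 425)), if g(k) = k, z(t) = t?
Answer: 1/114140 ≈ 8.7612e-6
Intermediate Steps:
v(E) = 6
1/((-266 + v(g(-4)))*(G(-14) - 425)) = 1/((-266 + 6)*(-14 - 425)) = 1/(-260*(-439)) = 1/114140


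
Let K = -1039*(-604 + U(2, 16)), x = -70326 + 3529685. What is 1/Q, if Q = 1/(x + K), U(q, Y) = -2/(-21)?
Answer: 85823137/21 ≈ 4.0868e+6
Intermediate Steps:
x = 3459359
U(q, Y) = 2/21 (U(q, Y) = -2*(-1/21) = 2/21)
K = 13176598/21 (K = -1039*(-604 + 2/21) = -1039*(-12682/21) = 13176598/21 ≈ 6.2746e+5)
Q = 21/85823137 (Q = 1/(3459359 + 13176598/21) = 1/(85823137/21) = 21/85823137 ≈ 2.4469e-7)
1/Q = 1/(21/85823137) = 85823137/21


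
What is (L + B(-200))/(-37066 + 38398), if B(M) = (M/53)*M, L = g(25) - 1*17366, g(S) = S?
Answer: -879073/70596 ≈ -12.452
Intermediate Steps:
L = -17341 (L = 25 - 1*17366 = 25 - 17366 = -17341)
B(M) = M²/53 (B(M) = (M*(1/53))*M = (M/53)*M = M²/53)
(L + B(-200))/(-37066 + 38398) = (-17341 + (1/53)*(-200)²)/(-37066 + 38398) = (-17341 + (1/53)*40000)/1332 = (-17341 + 40000/53)*(1/1332) = -879073/53*1/1332 = -879073/70596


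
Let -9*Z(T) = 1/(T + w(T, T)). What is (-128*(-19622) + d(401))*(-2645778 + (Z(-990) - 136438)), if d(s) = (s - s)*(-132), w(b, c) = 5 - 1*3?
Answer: -15534008824779584/2223 ≈ -6.9879e+12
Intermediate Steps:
w(b, c) = 2 (w(b, c) = 5 - 3 = 2)
d(s) = 0 (d(s) = 0*(-132) = 0)
Z(T) = -1/(9*(2 + T)) (Z(T) = -1/(9*(T + 2)) = -1/(9*(2 + T)))
(-128*(-19622) + d(401))*(-2645778 + (Z(-990) - 136438)) = (-128*(-19622) + 0)*(-2645778 + (-1/(18 + 9*(-990)) - 136438)) = (2511616 + 0)*(-2645778 + (-1/(18 - 8910) - 136438)) = 2511616*(-2645778 + (-1/(-8892) - 136438)) = 2511616*(-2645778 + (-1*(-1/8892) - 136438)) = 2511616*(-2645778 + (1/8892 - 136438)) = 2511616*(-2645778 - 1213206695/8892) = 2511616*(-24739464671/8892) = -15534008824779584/2223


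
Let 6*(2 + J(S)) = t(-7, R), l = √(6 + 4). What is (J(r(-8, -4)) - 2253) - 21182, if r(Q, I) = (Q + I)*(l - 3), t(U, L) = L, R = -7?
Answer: -140629/6 ≈ -23438.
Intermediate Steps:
l = √10 ≈ 3.1623
r(Q, I) = (-3 + √10)*(I + Q) (r(Q, I) = (Q + I)*(√10 - 3) = (I + Q)*(-3 + √10) = (-3 + √10)*(I + Q))
J(S) = -19/6 (J(S) = -2 + (⅙)*(-7) = -2 - 7/6 = -19/6)
(J(r(-8, -4)) - 2253) - 21182 = (-19/6 - 2253) - 21182 = -13537/6 - 21182 = -140629/6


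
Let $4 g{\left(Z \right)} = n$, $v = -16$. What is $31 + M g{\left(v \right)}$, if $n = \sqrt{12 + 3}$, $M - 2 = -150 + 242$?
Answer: $31 + \frac{47 \sqrt{15}}{2} \approx 122.02$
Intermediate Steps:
$M = 94$ ($M = 2 + \left(-150 + 242\right) = 2 + 92 = 94$)
$n = \sqrt{15} \approx 3.873$
$g{\left(Z \right)} = \frac{\sqrt{15}}{4}$
$31 + M g{\left(v \right)} = 31 + 94 \frac{\sqrt{15}}{4} = 31 + \frac{47 \sqrt{15}}{2}$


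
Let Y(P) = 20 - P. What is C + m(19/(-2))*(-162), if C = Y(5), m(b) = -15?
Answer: 2445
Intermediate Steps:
C = 15 (C = 20 - 1*5 = 20 - 5 = 15)
C + m(19/(-2))*(-162) = 15 - 15*(-162) = 15 + 2430 = 2445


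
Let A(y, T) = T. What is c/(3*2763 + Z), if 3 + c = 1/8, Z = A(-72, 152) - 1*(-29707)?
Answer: -23/305184 ≈ -7.5364e-5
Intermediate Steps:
Z = 29859 (Z = 152 - 1*(-29707) = 152 + 29707 = 29859)
c = -23/8 (c = -3 + 1/8 = -3 + ⅛ = -23/8 ≈ -2.8750)
c/(3*2763 + Z) = -23/8/(3*2763 + 29859) = -23/8/(8289 + 29859) = -23/8/38148 = (1/38148)*(-23/8) = -23/305184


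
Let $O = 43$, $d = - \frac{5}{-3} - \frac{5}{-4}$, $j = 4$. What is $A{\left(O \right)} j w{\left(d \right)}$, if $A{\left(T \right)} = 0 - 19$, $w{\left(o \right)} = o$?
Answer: $- \frac{665}{3} \approx -221.67$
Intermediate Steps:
$d = \frac{35}{12}$ ($d = \left(-5\right) \left(- \frac{1}{3}\right) - - \frac{5}{4} = \frac{5}{3} + \frac{5}{4} = \frac{35}{12} \approx 2.9167$)
$A{\left(T \right)} = -19$ ($A{\left(T \right)} = 0 - 19 = -19$)
$A{\left(O \right)} j w{\left(d \right)} = - 19 \cdot 4 \cdot \frac{35}{12} = \left(-19\right) \frac{35}{3} = - \frac{665}{3}$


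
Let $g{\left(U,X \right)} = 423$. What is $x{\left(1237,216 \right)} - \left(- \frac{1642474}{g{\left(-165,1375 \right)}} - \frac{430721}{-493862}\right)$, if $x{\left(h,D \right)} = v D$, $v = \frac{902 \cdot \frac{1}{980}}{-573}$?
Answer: $\frac{37946103795744239}{9775645178670} \approx 3881.7$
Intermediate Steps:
$v = - \frac{451}{280770}$ ($v = 902 \cdot \frac{1}{980} \left(- \frac{1}{573}\right) = \frac{451}{490} \left(- \frac{1}{573}\right) = - \frac{451}{280770} \approx -0.0016063$)
$x{\left(h,D \right)} = - \frac{451 D}{280770}$
$x{\left(1237,216 \right)} - \left(- \frac{1642474}{g{\left(-165,1375 \right)}} - \frac{430721}{-493862}\right) = \left(- \frac{451}{280770}\right) 216 - \left(- \frac{1642474}{423} - \frac{430721}{-493862}\right) = - \frac{16236}{46795} - \left(\left(-1642474\right) \frac{1}{423} - - \frac{430721}{493862}\right) = - \frac{16236}{46795} - \left(- \frac{1642474}{423} + \frac{430721}{493862}\right) = - \frac{16236}{46795} - - \frac{810973299605}{208903626} = - \frac{16236}{46795} + \frac{810973299605}{208903626} = \frac{37946103795744239}{9775645178670}$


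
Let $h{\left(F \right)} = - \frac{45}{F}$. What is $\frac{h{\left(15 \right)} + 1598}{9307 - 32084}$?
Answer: $- \frac{1595}{22777} \approx -0.070027$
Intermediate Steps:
$\frac{h{\left(15 \right)} + 1598}{9307 - 32084} = \frac{- \frac{45}{15} + 1598}{9307 - 32084} = \frac{\left(-45\right) \frac{1}{15} + 1598}{-22777} = \left(-3 + 1598\right) \left(- \frac{1}{22777}\right) = 1595 \left(- \frac{1}{22777}\right) = - \frac{1595}{22777}$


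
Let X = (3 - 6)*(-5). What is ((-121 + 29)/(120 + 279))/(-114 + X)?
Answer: 92/39501 ≈ 0.0023291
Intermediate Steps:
X = 15 (X = -3*(-5) = 15)
((-121 + 29)/(120 + 279))/(-114 + X) = ((-121 + 29)/(120 + 279))/(-114 + 15) = -92/399/(-99) = -92*1/399*(-1/99) = -92/399*(-1/99) = 92/39501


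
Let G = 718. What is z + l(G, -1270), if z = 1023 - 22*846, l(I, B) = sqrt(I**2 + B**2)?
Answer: -17589 + 2*sqrt(532106) ≈ -16130.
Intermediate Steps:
l(I, B) = sqrt(B**2 + I**2)
z = -17589 (z = 1023 - 18612 = -17589)
z + l(G, -1270) = -17589 + sqrt((-1270)**2 + 718**2) = -17589 + sqrt(1612900 + 515524) = -17589 + sqrt(2128424) = -17589 + 2*sqrt(532106)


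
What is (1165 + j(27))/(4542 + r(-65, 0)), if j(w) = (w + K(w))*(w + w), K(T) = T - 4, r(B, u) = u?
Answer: 3865/4542 ≈ 0.85095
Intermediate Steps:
K(T) = -4 + T
j(w) = 2*w*(-4 + 2*w) (j(w) = (w + (-4 + w))*(w + w) = (-4 + 2*w)*(2*w) = 2*w*(-4 + 2*w))
(1165 + j(27))/(4542 + r(-65, 0)) = (1165 + 4*27*(-2 + 27))/(4542 + 0) = (1165 + 4*27*25)/4542 = (1165 + 2700)*(1/4542) = 3865*(1/4542) = 3865/4542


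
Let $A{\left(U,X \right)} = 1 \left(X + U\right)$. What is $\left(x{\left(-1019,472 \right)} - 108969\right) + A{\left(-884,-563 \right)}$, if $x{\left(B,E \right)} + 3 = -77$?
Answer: $-110496$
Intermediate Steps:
$x{\left(B,E \right)} = -80$ ($x{\left(B,E \right)} = -3 - 77 = -80$)
$A{\left(U,X \right)} = U + X$ ($A{\left(U,X \right)} = 1 \left(U + X\right) = U + X$)
$\left(x{\left(-1019,472 \right)} - 108969\right) + A{\left(-884,-563 \right)} = \left(-80 - 108969\right) - 1447 = -109049 - 1447 = -110496$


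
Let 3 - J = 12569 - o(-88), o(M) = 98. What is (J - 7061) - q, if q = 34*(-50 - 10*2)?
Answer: -17149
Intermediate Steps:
q = -2380 (q = 34*(-50 - 20) = 34*(-70) = -2380)
J = -12468 (J = 3 - (12569 - 1*98) = 3 - (12569 - 98) = 3 - 1*12471 = 3 - 12471 = -12468)
(J - 7061) - q = (-12468 - 7061) - 1*(-2380) = -19529 + 2380 = -17149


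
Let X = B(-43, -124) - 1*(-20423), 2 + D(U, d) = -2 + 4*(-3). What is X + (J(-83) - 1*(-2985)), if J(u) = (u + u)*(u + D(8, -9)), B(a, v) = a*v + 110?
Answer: 45284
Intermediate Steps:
B(a, v) = 110 + a*v
D(U, d) = -16 (D(U, d) = -2 + (-2 + 4*(-3)) = -2 + (-2 - 12) = -2 - 14 = -16)
J(u) = 2*u*(-16 + u) (J(u) = (u + u)*(u - 16) = (2*u)*(-16 + u) = 2*u*(-16 + u))
X = 25865 (X = (110 - 43*(-124)) - 1*(-20423) = (110 + 5332) + 20423 = 5442 + 20423 = 25865)
X + (J(-83) - 1*(-2985)) = 25865 + (2*(-83)*(-16 - 83) - 1*(-2985)) = 25865 + (2*(-83)*(-99) + 2985) = 25865 + (16434 + 2985) = 25865 + 19419 = 45284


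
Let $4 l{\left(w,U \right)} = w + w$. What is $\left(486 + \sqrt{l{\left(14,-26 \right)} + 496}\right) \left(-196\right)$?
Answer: $-95256 - 196 \sqrt{503} \approx -99652.0$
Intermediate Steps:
$l{\left(w,U \right)} = \frac{w}{2}$ ($l{\left(w,U \right)} = \frac{w + w}{4} = \frac{2 w}{4} = \frac{w}{2}$)
$\left(486 + \sqrt{l{\left(14,-26 \right)} + 496}\right) \left(-196\right) = \left(486 + \sqrt{\frac{1}{2} \cdot 14 + 496}\right) \left(-196\right) = \left(486 + \sqrt{7 + 496}\right) \left(-196\right) = \left(486 + \sqrt{503}\right) \left(-196\right) = -95256 - 196 \sqrt{503}$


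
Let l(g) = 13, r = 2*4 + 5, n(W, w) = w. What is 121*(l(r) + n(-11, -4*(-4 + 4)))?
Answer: 1573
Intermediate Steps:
r = 13 (r = 8 + 5 = 13)
121*(l(r) + n(-11, -4*(-4 + 4))) = 121*(13 - 4*(-4 + 4)) = 121*(13 - 4*0) = 121*(13 + 0) = 121*13 = 1573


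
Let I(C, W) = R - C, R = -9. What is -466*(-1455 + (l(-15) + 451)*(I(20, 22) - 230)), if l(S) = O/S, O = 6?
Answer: 275313732/5 ≈ 5.5063e+7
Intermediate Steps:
l(S) = 6/S
I(C, W) = -9 - C
-466*(-1455 + (l(-15) + 451)*(I(20, 22) - 230)) = -466*(-1455 + (6/(-15) + 451)*((-9 - 1*20) - 230)) = -466*(-1455 + (6*(-1/15) + 451)*((-9 - 20) - 230)) = -466*(-1455 + (-2/5 + 451)*(-29 - 230)) = -466*(-1455 + (2253/5)*(-259)) = -466*(-1455 - 583527/5) = -466*(-590802/5) = 275313732/5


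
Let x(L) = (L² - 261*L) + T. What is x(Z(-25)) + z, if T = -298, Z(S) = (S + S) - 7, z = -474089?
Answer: -456261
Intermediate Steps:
Z(S) = -7 + 2*S (Z(S) = 2*S - 7 = -7 + 2*S)
x(L) = -298 + L² - 261*L (x(L) = (L² - 261*L) - 298 = -298 + L² - 261*L)
x(Z(-25)) + z = (-298 + (-7 + 2*(-25))² - 261*(-7 + 2*(-25))) - 474089 = (-298 + (-7 - 50)² - 261*(-7 - 50)) - 474089 = (-298 + (-57)² - 261*(-57)) - 474089 = (-298 + 3249 + 14877) - 474089 = 17828 - 474089 = -456261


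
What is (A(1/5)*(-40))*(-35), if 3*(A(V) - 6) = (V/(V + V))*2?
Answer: 26600/3 ≈ 8866.7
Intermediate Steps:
A(V) = 19/3 (A(V) = 6 + ((V/(V + V))*2)/3 = 6 + ((V/((2*V)))*2)/3 = 6 + (((1/(2*V))*V)*2)/3 = 6 + ((½)*2)/3 = 6 + (⅓)*1 = 6 + ⅓ = 19/3)
(A(1/5)*(-40))*(-35) = ((19/3)*(-40))*(-35) = -760/3*(-35) = 26600/3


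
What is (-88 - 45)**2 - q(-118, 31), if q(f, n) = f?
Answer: 17807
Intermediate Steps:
(-88 - 45)**2 - q(-118, 31) = (-88 - 45)**2 - 1*(-118) = (-133)**2 + 118 = 17689 + 118 = 17807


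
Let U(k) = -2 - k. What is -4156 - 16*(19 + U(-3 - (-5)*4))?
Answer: -4156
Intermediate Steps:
-4156 - 16*(19 + U(-3 - (-5)*4)) = -4156 - 16*(19 + (-2 - (-3 - (-5)*4))) = -4156 - 16*(19 + (-2 - (-3 - 1*(-20)))) = -4156 - 16*(19 + (-2 - (-3 + 20))) = -4156 - 16*(19 + (-2 - 1*17)) = -4156 - 16*(19 + (-2 - 17)) = -4156 - 16*(19 - 19) = -4156 - 16*0 = -4156 - 1*0 = -4156 + 0 = -4156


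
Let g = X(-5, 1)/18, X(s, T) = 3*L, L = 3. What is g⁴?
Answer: 1/16 ≈ 0.062500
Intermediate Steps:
X(s, T) = 9 (X(s, T) = 3*3 = 9)
g = ½ (g = 9/18 = 9*(1/18) = ½ ≈ 0.50000)
g⁴ = (½)⁴ = 1/16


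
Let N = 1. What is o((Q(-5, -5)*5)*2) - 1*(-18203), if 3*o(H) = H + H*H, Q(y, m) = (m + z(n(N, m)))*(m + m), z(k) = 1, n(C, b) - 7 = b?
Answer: 215009/3 ≈ 71670.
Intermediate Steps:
n(C, b) = 7 + b
Q(y, m) = 2*m*(1 + m) (Q(y, m) = (m + 1)*(m + m) = (1 + m)*(2*m) = 2*m*(1 + m))
o(H) = H/3 + H**2/3 (o(H) = (H + H*H)/3 = (H + H**2)/3 = H/3 + H**2/3)
o((Q(-5, -5)*5)*2) - 1*(-18203) = (((2*(-5)*(1 - 5))*5)*2)*(1 + ((2*(-5)*(1 - 5))*5)*2)/3 - 1*(-18203) = (((2*(-5)*(-4))*5)*2)*(1 + ((2*(-5)*(-4))*5)*2)/3 + 18203 = ((40*5)*2)*(1 + (40*5)*2)/3 + 18203 = (200*2)*(1 + 200*2)/3 + 18203 = (1/3)*400*(1 + 400) + 18203 = (1/3)*400*401 + 18203 = 160400/3 + 18203 = 215009/3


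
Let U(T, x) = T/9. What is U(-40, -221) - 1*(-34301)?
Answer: 308669/9 ≈ 34297.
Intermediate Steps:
U(T, x) = T/9 (U(T, x) = T*(1/9) = T/9)
U(-40, -221) - 1*(-34301) = (1/9)*(-40) - 1*(-34301) = -40/9 + 34301 = 308669/9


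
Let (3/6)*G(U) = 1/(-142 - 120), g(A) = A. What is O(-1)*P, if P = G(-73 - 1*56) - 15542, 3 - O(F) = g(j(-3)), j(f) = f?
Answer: -12216018/131 ≈ -93252.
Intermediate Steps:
O(F) = 6 (O(F) = 3 - 1*(-3) = 3 + 3 = 6)
G(U) = -1/131 (G(U) = 2/(-142 - 120) = 2/(-262) = 2*(-1/262) = -1/131)
P = -2036003/131 (P = -1/131 - 15542 = -2036003/131 ≈ -15542.)
O(-1)*P = 6*(-2036003/131) = -12216018/131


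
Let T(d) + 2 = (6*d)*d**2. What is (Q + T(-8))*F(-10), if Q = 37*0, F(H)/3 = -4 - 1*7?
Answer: 101442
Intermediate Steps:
F(H) = -33 (F(H) = 3*(-4 - 1*7) = 3*(-4 - 7) = 3*(-11) = -33)
T(d) = -2 + 6*d**3 (T(d) = -2 + (6*d)*d**2 = -2 + 6*d**3)
Q = 0
(Q + T(-8))*F(-10) = (0 + (-2 + 6*(-8)**3))*(-33) = (0 + (-2 + 6*(-512)))*(-33) = (0 + (-2 - 3072))*(-33) = (0 - 3074)*(-33) = -3074*(-33) = 101442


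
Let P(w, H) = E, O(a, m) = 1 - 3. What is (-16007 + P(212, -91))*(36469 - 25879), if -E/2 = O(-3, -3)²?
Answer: -169598850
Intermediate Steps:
O(a, m) = -2
E = -8 (E = -2*(-2)² = -2*4 = -8)
P(w, H) = -8
(-16007 + P(212, -91))*(36469 - 25879) = (-16007 - 8)*(36469 - 25879) = -16015*10590 = -169598850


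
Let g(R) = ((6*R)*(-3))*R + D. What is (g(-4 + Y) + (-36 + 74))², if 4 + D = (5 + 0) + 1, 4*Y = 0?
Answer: 61504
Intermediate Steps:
Y = 0 (Y = (¼)*0 = 0)
D = 2 (D = -4 + ((5 + 0) + 1) = -4 + (5 + 1) = -4 + 6 = 2)
g(R) = 2 - 18*R² (g(R) = ((6*R)*(-3))*R + 2 = (-18*R)*R + 2 = -18*R² + 2 = 2 - 18*R²)
(g(-4 + Y) + (-36 + 74))² = ((2 - 18*(-4 + 0)²) + (-36 + 74))² = ((2 - 18*(-4)²) + 38)² = ((2 - 18*16) + 38)² = ((2 - 288) + 38)² = (-286 + 38)² = (-248)² = 61504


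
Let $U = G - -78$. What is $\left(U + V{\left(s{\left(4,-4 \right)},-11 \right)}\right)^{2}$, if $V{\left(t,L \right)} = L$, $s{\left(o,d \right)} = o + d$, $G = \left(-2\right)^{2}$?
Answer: $5041$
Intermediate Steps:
$G = 4$
$s{\left(o,d \right)} = d + o$
$U = 82$ ($U = 4 - -78 = 4 + 78 = 82$)
$\left(U + V{\left(s{\left(4,-4 \right)},-11 \right)}\right)^{2} = \left(82 - 11\right)^{2} = 71^{2} = 5041$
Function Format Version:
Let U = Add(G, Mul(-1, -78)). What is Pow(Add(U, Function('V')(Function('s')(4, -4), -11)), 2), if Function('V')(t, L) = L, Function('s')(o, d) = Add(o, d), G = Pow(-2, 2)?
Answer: 5041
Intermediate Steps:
G = 4
Function('s')(o, d) = Add(d, o)
U = 82 (U = Add(4, Mul(-1, -78)) = Add(4, 78) = 82)
Pow(Add(U, Function('V')(Function('s')(4, -4), -11)), 2) = Pow(Add(82, -11), 2) = Pow(71, 2) = 5041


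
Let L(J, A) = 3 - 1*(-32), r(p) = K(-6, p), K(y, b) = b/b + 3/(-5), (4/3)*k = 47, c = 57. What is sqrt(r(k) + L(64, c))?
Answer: sqrt(885)/5 ≈ 5.9498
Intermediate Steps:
k = 141/4 (k = (3/4)*47 = 141/4 ≈ 35.250)
K(y, b) = 2/5 (K(y, b) = 1 + 3*(-1/5) = 1 - 3/5 = 2/5)
r(p) = 2/5
L(J, A) = 35 (L(J, A) = 3 + 32 = 35)
sqrt(r(k) + L(64, c)) = sqrt(2/5 + 35) = sqrt(177/5) = sqrt(885)/5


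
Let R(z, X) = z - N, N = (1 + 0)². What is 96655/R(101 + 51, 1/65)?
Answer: 96655/151 ≈ 640.10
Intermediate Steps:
N = 1 (N = 1² = 1)
R(z, X) = -1 + z (R(z, X) = z - 1*1 = z - 1 = -1 + z)
96655/R(101 + 51, 1/65) = 96655/(-1 + (101 + 51)) = 96655/(-1 + 152) = 96655/151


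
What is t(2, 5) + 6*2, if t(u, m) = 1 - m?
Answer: 8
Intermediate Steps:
t(2, 5) + 6*2 = (1 - 1*5) + 6*2 = (1 - 5) + 12 = -4 + 12 = 8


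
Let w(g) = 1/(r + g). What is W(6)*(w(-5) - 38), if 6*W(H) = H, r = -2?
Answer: -267/7 ≈ -38.143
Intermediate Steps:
W(H) = H/6
w(g) = 1/(-2 + g)
W(6)*(w(-5) - 38) = ((1/6)*6)*(1/(-2 - 5) - 38) = 1*(1/(-7) - 38) = 1*(-1/7 - 38) = 1*(-267/7) = -267/7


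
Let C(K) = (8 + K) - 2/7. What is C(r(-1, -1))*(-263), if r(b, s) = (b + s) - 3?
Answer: -4997/7 ≈ -713.86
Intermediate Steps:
r(b, s) = -3 + b + s
C(K) = 54/7 + K (C(K) = (8 + K) - 2*⅐ = (8 + K) - 2/7 = 54/7 + K)
C(r(-1, -1))*(-263) = (54/7 + (-3 - 1 - 1))*(-263) = (54/7 - 5)*(-263) = (19/7)*(-263) = -4997/7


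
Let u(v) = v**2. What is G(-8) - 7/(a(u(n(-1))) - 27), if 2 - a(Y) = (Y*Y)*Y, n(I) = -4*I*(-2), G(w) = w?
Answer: -2097345/262169 ≈ -8.0000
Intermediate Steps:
n(I) = 8*I
a(Y) = 2 - Y**3 (a(Y) = 2 - Y*Y*Y = 2 - Y**2*Y = 2 - Y**3)
G(-8) - 7/(a(u(n(-1))) - 27) = -8 - 7/((2 - ((8*(-1))**2)**3) - 27) = -8 - 7/((2 - ((-8)**2)**3) - 27) = -8 - 7/((2 - 1*64**3) - 27) = -8 - 7/((2 - 1*262144) - 27) = -8 - 7/((2 - 262144) - 27) = -8 - 7/(-262142 - 27) = -8 - 7/(-262169) = -8 - 1/262169*(-7) = -8 + 7/262169 = -2097345/262169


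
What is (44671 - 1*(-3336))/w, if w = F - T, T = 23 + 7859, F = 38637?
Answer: 48007/30755 ≈ 1.5609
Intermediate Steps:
T = 7882
w = 30755 (w = 38637 - 1*7882 = 38637 - 7882 = 30755)
(44671 - 1*(-3336))/w = (44671 - 1*(-3336))/30755 = (44671 + 3336)*(1/30755) = 48007*(1/30755) = 48007/30755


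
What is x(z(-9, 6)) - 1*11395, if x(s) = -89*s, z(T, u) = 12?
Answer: -12463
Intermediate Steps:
x(z(-9, 6)) - 1*11395 = -89*12 - 1*11395 = -1068 - 11395 = -12463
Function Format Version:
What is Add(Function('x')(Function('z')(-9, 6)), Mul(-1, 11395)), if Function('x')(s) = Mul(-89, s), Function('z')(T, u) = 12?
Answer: -12463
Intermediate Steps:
Add(Function('x')(Function('z')(-9, 6)), Mul(-1, 11395)) = Add(Mul(-89, 12), Mul(-1, 11395)) = Add(-1068, -11395) = -12463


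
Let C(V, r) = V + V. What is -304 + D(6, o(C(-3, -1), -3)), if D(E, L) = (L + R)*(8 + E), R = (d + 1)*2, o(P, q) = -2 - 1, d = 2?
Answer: -262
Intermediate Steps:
C(V, r) = 2*V
o(P, q) = -3
R = 6 (R = (2 + 1)*2 = 3*2 = 6)
D(E, L) = (6 + L)*(8 + E) (D(E, L) = (L + 6)*(8 + E) = (6 + L)*(8 + E))
-304 + D(6, o(C(-3, -1), -3)) = -304 + (48 + 6*6 + 8*(-3) + 6*(-3)) = -304 + (48 + 36 - 24 - 18) = -304 + 42 = -262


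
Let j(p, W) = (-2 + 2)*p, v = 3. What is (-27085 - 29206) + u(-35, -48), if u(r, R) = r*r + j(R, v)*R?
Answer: -55066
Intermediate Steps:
j(p, W) = 0 (j(p, W) = 0*p = 0)
u(r, R) = r² (u(r, R) = r*r + 0*R = r² + 0 = r²)
(-27085 - 29206) + u(-35, -48) = (-27085 - 29206) + (-35)² = -56291 + 1225 = -55066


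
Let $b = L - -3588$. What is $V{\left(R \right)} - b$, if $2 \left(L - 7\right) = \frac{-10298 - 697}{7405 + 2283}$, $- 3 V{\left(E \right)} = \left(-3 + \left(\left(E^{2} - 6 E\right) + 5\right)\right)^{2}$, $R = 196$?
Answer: $- \frac{8958024360413}{19376} \approx -4.6233 \cdot 10^{8}$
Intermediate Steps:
$V{\left(E \right)} = - \frac{\left(2 + E^{2} - 6 E\right)^{2}}{3}$ ($V{\left(E \right)} = - \frac{\left(-3 + \left(\left(E^{2} - 6 E\right) + 5\right)\right)^{2}}{3} = - \frac{\left(-3 + \left(5 + E^{2} - 6 E\right)\right)^{2}}{3} = - \frac{\left(2 + E^{2} - 6 E\right)^{2}}{3}$)
$L = \frac{124637}{19376}$ ($L = 7 + \frac{\left(-10298 - 697\right) \frac{1}{7405 + 2283}}{2} = 7 + \frac{\left(-10995\right) \frac{1}{9688}}{2} = 7 + \frac{1}{2} \left(- \frac{10995}{9688}\right) = 7 - \frac{10995}{19376} = \frac{124637}{19376} \approx 6.4325$)
$b = \frac{69645725}{19376}$ ($b = \frac{124637}{19376} - -3588 = \frac{124637}{19376} + 3588 = \frac{69645725}{19376} \approx 3594.4$)
$V{\left(R \right)} - b = - \frac{\left(2 + 196^{2} - 1176\right)^{2}}{3} - \frac{69645725}{19376} = - \frac{\left(2 + 38416 - 1176\right)^{2}}{3} - \frac{69645725}{19376} = - \frac{37242^{2}}{3} - \frac{69645725}{19376} = \left(- \frac{1}{3}\right) 1386966564 - \frac{69645725}{19376} = -462322188 - \frac{69645725}{19376} = - \frac{8958024360413}{19376}$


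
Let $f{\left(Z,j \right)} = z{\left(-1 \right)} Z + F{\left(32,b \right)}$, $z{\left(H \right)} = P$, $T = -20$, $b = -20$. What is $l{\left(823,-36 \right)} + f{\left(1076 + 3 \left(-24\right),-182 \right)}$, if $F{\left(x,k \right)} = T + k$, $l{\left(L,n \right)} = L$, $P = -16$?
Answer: $-15281$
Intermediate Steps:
$z{\left(H \right)} = -16$
$F{\left(x,k \right)} = -20 + k$
$f{\left(Z,j \right)} = -40 - 16 Z$ ($f{\left(Z,j \right)} = - 16 Z - 40 = -40 - 16 Z$)
$l{\left(823,-36 \right)} + f{\left(1076 + 3 \left(-24\right),-182 \right)} = 823 - \left(40 + 16 \left(1076 + 3 \left(-24\right)\right)\right) = 823 - \left(40 + 16 \left(1076 - 72\right)\right) = 823 - 16104 = -15281$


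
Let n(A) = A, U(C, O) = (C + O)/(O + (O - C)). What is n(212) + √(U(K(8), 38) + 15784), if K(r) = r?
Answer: 212 + 3*√2027454/34 ≈ 337.64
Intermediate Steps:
U(C, O) = (C + O)/(-C + 2*O)
n(212) + √(U(K(8), 38) + 15784) = 212 + √((-1*8 - 1*38)/(8 - 2*38) + 15784) = 212 + √((-8 - 38)/(8 - 76) + 15784) = 212 + √(-46/(-68) + 15784) = 212 + √(-1/68*(-46) + 15784) = 212 + √(23/34 + 15784) = 212 + √(536679/34) = 212 + 3*√2027454/34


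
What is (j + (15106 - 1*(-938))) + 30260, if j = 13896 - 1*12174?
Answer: 48026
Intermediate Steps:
j = 1722 (j = 13896 - 12174 = 1722)
(j + (15106 - 1*(-938))) + 30260 = (1722 + (15106 - 1*(-938))) + 30260 = (1722 + (15106 + 938)) + 30260 = (1722 + 16044) + 30260 = 17766 + 30260 = 48026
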